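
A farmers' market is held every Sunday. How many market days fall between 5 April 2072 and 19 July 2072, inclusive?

15

5 April 2072 is a Tuesday.
That's 106 days from start to end, counting both.
106 = 7 × 15 + 1, so there are 15 full weeks plus 1 extra day.
Each full week contributes one Sunday: 15 so far.
The 1 extra day is Tuesday — none qualify.
Total: 15 + 0 = 15.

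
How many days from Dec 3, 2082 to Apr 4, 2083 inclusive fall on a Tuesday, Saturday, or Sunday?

Dec 3, 2082 is a Thursday.
The range spans 123 days (inclusive of both endpoints).
123 = 7 × 17 + 4, so there are 17 full weeks plus 4 extra days.
Each full week contributes 3 days from the set (Tue, Sat, Sun): 17 × 3 = 51.
The 4 extra days are Thu, Fri, Sat, Sun — 2 of them qualify.
Total: 51 + 2 = 53.

53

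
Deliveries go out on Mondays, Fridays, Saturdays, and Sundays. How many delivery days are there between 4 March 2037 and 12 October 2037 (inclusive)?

4 March 2037 is a Wednesday.
The range spans 223 days (inclusive of both endpoints).
223 = 7 × 31 + 6, so there are 31 full weeks plus 6 extra days.
Each full week contributes 4 days from the set (Mon, Fri, Sat, Sun): 31 × 4 = 124.
The 6 extra days are Wed, Thu, Fri, Sat, Sun, Mon — 4 of them qualify.
Total: 124 + 4 = 128.

128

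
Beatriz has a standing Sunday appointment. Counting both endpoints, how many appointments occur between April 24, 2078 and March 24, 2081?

April 24, 2078 is a Sunday.
The range spans 1066 days (inclusive of both endpoints).
1066 = 7 × 152 + 2, so there are 152 full weeks plus 2 extra days.
Each full week contributes one Sunday: 152 so far.
The 2 extra days are Sun, Mon — 1 of them qualifies.
Total: 152 + 1 = 153.

153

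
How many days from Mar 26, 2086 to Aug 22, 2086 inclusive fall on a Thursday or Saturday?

Mar 26, 2086 is a Tuesday.
That's 150 days from start to end, counting both.
150 = 7 × 21 + 3, so there are 21 full weeks plus 3 extra days.
Each full week contributes 2 days from the set (Thu, Sat): 21 × 2 = 42.
The 3 extra days are Tue, Wed, Thu — 1 of them qualifies.
Total: 42 + 1 = 43.

43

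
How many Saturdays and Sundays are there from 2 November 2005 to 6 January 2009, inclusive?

2 November 2005 is a Wednesday.
That's 1162 days from start to end, counting both.
1162 = 7 × 166, so the span is exactly 166 full weeks.
Each full week contributes 2 weekend days (Sat, Sun): 166 × 2 = 332.

332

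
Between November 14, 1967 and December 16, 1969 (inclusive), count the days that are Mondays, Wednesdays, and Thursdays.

327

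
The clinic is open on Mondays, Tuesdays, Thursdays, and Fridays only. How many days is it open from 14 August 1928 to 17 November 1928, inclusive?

14 August 1928 is a Tuesday.
The range spans 96 days (inclusive of both endpoints).
96 = 7 × 13 + 5, so there are 13 full weeks plus 5 extra days.
Each full week contributes 4 days from the set (Mon, Tue, Thu, Fri): 13 × 4 = 52.
The 5 extra days are Tuesday, Wednesday, Thursday, Friday, Saturday — 3 of them qualify.
Total: 52 + 3 = 55.

55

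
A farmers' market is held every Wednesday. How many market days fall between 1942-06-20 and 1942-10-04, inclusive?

1942-06-20 is a Saturday.
From 1942-06-20 to 1942-10-04 is 107 days inclusive.
107 = 7 × 15 + 2, so there are 15 full weeks plus 2 extra days.
Each full week contributes one Wednesday: 15 so far.
The 2 extra days are Sat, Sun — none qualify.
Total: 15 + 0 = 15.

15 Wednesdays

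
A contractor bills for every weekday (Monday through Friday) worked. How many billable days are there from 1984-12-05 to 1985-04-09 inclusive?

90 weekdays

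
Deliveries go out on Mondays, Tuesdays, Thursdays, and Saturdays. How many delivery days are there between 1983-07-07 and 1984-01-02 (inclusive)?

103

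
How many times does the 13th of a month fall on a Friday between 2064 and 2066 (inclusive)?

5

Friday-the-13ths by year:
2064: Jun
2065: Feb, Mar, Nov
2066: Aug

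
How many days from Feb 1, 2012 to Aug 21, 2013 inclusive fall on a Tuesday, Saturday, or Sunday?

243

Feb 1, 2012 is a Wednesday.
That's 568 days from start to end, counting both.
568 = 7 × 81 + 1, so there are 81 full weeks plus 1 extra day.
Each full week contributes 3 days from the set (Tue, Sat, Sun): 81 × 3 = 243.
The 1 extra day is Wed — none qualify.
Total: 243 + 0 = 243.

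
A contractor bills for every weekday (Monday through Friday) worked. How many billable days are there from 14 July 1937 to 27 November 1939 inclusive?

619

14 July 1937 is a Wednesday.
The range spans 867 days (inclusive of both endpoints).
867 = 7 × 123 + 6, so there are 123 full weeks plus 6 extra days.
Each full week contributes 5 weekdays (Mon–Fri): 123 × 5 = 615.
The 6 extra days are Wednesday, Thursday, Friday, Saturday, Sunday, Monday — 4 of them qualify.
Total: 615 + 4 = 619.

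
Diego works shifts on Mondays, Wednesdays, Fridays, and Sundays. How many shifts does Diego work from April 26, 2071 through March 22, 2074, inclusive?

April 26, 2071 is a Sunday.
That's 1062 days from start to end, counting both.
1062 = 7 × 151 + 5, so there are 151 full weeks plus 5 extra days.
Each full week contributes 4 days from the set (Mon, Wed, Fri, Sun): 151 × 4 = 604.
The 5 extra days are Sun, Mon, Tue, Wed, Thu — 3 of them qualify.
Total: 604 + 3 = 607.

607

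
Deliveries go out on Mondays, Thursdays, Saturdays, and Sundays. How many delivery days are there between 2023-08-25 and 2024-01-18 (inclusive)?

84

2023-08-25 is a Friday.
That's 147 days from start to end, counting both.
147 = 7 × 21, so the span is exactly 21 full weeks.
Each full week contributes 4 days from the set (Mon, Thu, Sat, Sun): 21 × 4 = 84.
Total: 84.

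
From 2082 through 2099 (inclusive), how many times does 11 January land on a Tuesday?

3

Day of week of January 11 in each year:
2082: Sun, 2083: Mon, 2084: Tue ✓, 2085: Thu, 2086: Fri, 2087: Sat, 2088: Sun, 2089: Tue ✓, 2090: Wed, 2091: Thu, 2092: Fri, 2093: Sun, 2094: Mon, 2095: Tue ✓, 2096: Wed, 2097: Fri, 2098: Sat, 2099: Sun
Tuesdays: 2084, 2089, 2095.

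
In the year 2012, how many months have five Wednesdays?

4

A month has five Wednesdays exactly when Wednesday falls within its first (length − 28) days.
Jan: 31 days, starts Sun → 5 of Sun, Mon, Tue
Feb: 29 days, starts Wed → 5 of Wed ✓
Mar: 31 days, starts Thu → 5 of Thu, Fri, Sat
Apr: 30 days, starts Sun → 5 of Sun, Mon
May: 31 days, starts Tue → 5 of Tue, Wed, Thu ✓
Jun: 30 days, starts Fri → 5 of Fri, Sat
Jul: 31 days, starts Sun → 5 of Sun, Mon, Tue
Aug: 31 days, starts Wed → 5 of Wed, Thu, Fri ✓
Sep: 30 days, starts Sat → 5 of Sat, Sun
Oct: 31 days, starts Mon → 5 of Mon, Tue, Wed ✓
Nov: 30 days, starts Thu → 5 of Thu, Fri
Dec: 31 days, starts Sat → 5 of Sat, Sun, Mon
Months with five Wednesdays: Feb, May, Aug, Oct.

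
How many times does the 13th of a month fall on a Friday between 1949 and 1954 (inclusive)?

Friday-the-13ths by year:
1949: May
1950: Jan, Oct
1951: Apr, Jul
1952: Jun
1953: Feb, Mar, Nov
1954: Aug

10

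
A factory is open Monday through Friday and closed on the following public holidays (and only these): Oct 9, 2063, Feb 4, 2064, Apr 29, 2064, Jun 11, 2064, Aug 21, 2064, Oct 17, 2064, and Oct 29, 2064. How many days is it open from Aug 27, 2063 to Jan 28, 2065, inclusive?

366 business days

Aug 27, 2063 is a Monday.
That's 521 days from start to end, counting both.
521 = 7 × 74 + 3, so there are 74 full weeks plus 3 extra days.
Each full week contributes 5 weekdays (Mon–Fri): 74 × 5 = 370.
The 3 extra days are Mon, Tue, Wed — 3 of them qualify.
Total: 370 + 3 = 373.
Holidays: Oct 9, 2063 (Tue); Feb 4, 2064 (Mon); Apr 29, 2064 (Tue); Jun 11, 2064 (Wed); Aug 21, 2064 (Thu); Oct 17, 2064 (Fri); Oct 29, 2064 (Wed).
All 7 holidays fall on weekdays, so subtract 7.
Business days: 373 − 7 = 366.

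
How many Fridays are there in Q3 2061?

14

July 1, 2061 is a Friday.
That's 92 days from start to end, counting both.
92 = 7 × 13 + 1, so there are 13 full weeks plus 1 extra day.
Each full week contributes one Friday: 13 so far.
The 1 extra day is Fri — 1 of them qualifies.
Total: 13 + 1 = 14.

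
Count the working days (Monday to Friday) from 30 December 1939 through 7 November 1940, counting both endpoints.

224 weekdays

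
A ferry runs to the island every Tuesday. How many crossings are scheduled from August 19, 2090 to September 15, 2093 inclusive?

161 Tuesdays

August 19, 2090 is a Saturday.
From August 19, 2090 to September 15, 2093 is 1124 days inclusive.
1124 = 7 × 160 + 4, so there are 160 full weeks plus 4 extra days.
Each full week contributes one Tuesday: 160 so far.
The 4 extra days are Sat, Sun, Mon, Tue — 1 of them qualifies.
Total: 160 + 1 = 161.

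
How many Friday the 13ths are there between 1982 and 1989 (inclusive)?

14

Friday-the-13ths by year:
1982: Aug
1983: May
1984: Jan, Apr, Jul
1985: Sep, Dec
1986: Jun
1987: Feb, Mar, Nov
1988: May
1989: Jan, Oct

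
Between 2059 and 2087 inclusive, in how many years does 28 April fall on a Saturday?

4

Day of week of April 28 in each year:
2059: Mon, 2060: Wed, 2061: Thu, 2062: Fri, 2063: Sat ✓, 2064: Mon, 2065: Tue, 2066: Wed, 2067: Thu, 2068: Sat ✓, 2069: Sun, 2070: Mon, 2071: Tue, 2072: Thu, 2073: Fri, 2074: Sat ✓, 2075: Sun, 2076: Tue, 2077: Wed, 2078: Thu, 2079: Fri, 2080: Sun, 2081: Mon, 2082: Tue, 2083: Wed, 2084: Fri, 2085: Sat ✓, 2086: Sun, 2087: Mon
Saturdays: 2063, 2068, 2074, 2085.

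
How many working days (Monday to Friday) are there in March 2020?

Mar 1, 2020 is a Sunday.
The range spans 31 days (inclusive of both endpoints).
31 = 7 × 4 + 3, so there are 4 full weeks plus 3 extra days.
Each full week contributes 5 weekdays (Mon–Fri): 4 × 5 = 20.
The 3 extra days are Sun, Mon, Tue — 2 of them qualify.
Total: 20 + 2 = 22.

22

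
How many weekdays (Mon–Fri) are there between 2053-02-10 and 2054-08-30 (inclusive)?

405

2053-02-10 is a Monday.
That's 567 days from start to end, counting both.
567 = 7 × 81, so the span is exactly 81 full weeks.
Each full week contributes 5 weekdays (Mon–Fri): 81 × 5 = 405.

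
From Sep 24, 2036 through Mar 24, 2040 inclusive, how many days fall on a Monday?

Sep 24, 2036 is a Wednesday.
The range spans 1278 days (inclusive of both endpoints).
1278 = 7 × 182 + 4, so there are 182 full weeks plus 4 extra days.
Each full week contributes one Monday: 182 so far.
The 4 extra days are Wednesday, Thursday, Friday, Saturday — none qualify.
Total: 182 + 0 = 182.

182 Mondays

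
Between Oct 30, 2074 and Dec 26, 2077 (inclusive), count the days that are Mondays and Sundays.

Oct 30, 2074 is a Tuesday.
That's 1154 days from start to end, counting both.
1154 = 7 × 164 + 6, so there are 164 full weeks plus 6 extra days.
Each full week contributes 2 days from the set (Mon, Sun): 164 × 2 = 328.
The 6 extra days are Tue, Wed, Thu, Fri, Sat, Sun — 1 of them qualifies.
Total: 328 + 1 = 329.

329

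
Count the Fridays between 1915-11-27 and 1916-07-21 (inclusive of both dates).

34

1915-11-27 is a Saturday.
The range spans 238 days (inclusive of both endpoints).
238 = 7 × 34, so the span is exactly 34 full weeks.
Each full week contributes one Friday: 34 so far.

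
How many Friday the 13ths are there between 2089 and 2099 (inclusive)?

20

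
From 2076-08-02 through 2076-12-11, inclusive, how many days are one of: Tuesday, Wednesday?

38

2076-08-02 is a Sunday.
The range spans 132 days (inclusive of both endpoints).
132 = 7 × 18 + 6, so there are 18 full weeks plus 6 extra days.
Each full week contributes 2 days from the set (Tue, Wed): 18 × 2 = 36.
The 6 extra days are Sunday, Monday, Tuesday, Wednesday, Thursday, Friday — 2 of them qualify.
Total: 36 + 2 = 38.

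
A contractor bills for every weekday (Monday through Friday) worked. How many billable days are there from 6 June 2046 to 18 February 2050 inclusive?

6 June 2046 is a Wednesday.
That's 1354 days from start to end, counting both.
1354 = 7 × 193 + 3, so there are 193 full weeks plus 3 extra days.
Each full week contributes 5 weekdays (Mon–Fri): 193 × 5 = 965.
The 3 extra days are Wed, Thu, Fri — 3 of them qualify.
Total: 965 + 3 = 968.

968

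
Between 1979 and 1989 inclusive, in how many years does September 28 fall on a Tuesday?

Day of week of September 28 in each year:
1979: Fri, 1980: Sun, 1981: Mon, 1982: Tue ✓, 1983: Wed, 1984: Fri, 1985: Sat, 1986: Sun, 1987: Mon, 1988: Wed, 1989: Thu
Tuesdays: 1982.

1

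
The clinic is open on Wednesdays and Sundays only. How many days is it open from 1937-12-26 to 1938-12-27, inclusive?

105

1937-12-26 is a Sunday.
From 1937-12-26 to 1938-12-27 is 367 days inclusive.
367 = 7 × 52 + 3, so there are 52 full weeks plus 3 extra days.
Each full week contributes 2 days from the set (Wed, Sun): 52 × 2 = 104.
The 3 extra days are Sun, Mon, Tue — 1 of them qualifies.
Total: 104 + 1 = 105.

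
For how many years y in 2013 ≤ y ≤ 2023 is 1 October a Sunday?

2

Day of week of October 1 in each year:
2013: Tue, 2014: Wed, 2015: Thu, 2016: Sat, 2017: Sun ✓, 2018: Mon, 2019: Tue, 2020: Thu, 2021: Fri, 2022: Sat, 2023: Sun ✓
Sundays: 2017, 2023.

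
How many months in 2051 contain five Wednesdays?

A month has five Wednesdays exactly when Wednesday falls within its first (length − 28) days.
Jan: 31 days, starts Sun → 5 of Sun, Mon, Tue
Feb: 28 days, starts Wed → 5 of (none)
Mar: 31 days, starts Wed → 5 of Wed, Thu, Fri ✓
Apr: 30 days, starts Sat → 5 of Sat, Sun
May: 31 days, starts Mon → 5 of Mon, Tue, Wed ✓
Jun: 30 days, starts Thu → 5 of Thu, Fri
Jul: 31 days, starts Sat → 5 of Sat, Sun, Mon
Aug: 31 days, starts Tue → 5 of Tue, Wed, Thu ✓
Sep: 30 days, starts Fri → 5 of Fri, Sat
Oct: 31 days, starts Sun → 5 of Sun, Mon, Tue
Nov: 30 days, starts Wed → 5 of Wed, Thu ✓
Dec: 31 days, starts Fri → 5 of Fri, Sat, Sun
Months with five Wednesdays: Mar, May, Aug, Nov.

4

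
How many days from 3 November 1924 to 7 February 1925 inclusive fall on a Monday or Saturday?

28

3 November 1924 is a Monday.
That's 97 days from start to end, counting both.
97 = 7 × 13 + 6, so there are 13 full weeks plus 6 extra days.
Each full week contributes 2 days from the set (Mon, Sat): 13 × 2 = 26.
The 6 extra days are Mon, Tue, Wed, Thu, Fri, Sat — 2 of them qualify.
Total: 26 + 2 = 28.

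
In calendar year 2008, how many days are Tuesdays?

Jan 1, 2008 is a Tuesday.
That's 366 days from start to end, counting both.
366 = 7 × 52 + 2, so there are 52 full weeks plus 2 extra days.
Each full week contributes one Tuesday: 52 so far.
The 2 extra days are Tuesday, Wednesday — 1 of them qualifies.
Total: 52 + 1 = 53.

53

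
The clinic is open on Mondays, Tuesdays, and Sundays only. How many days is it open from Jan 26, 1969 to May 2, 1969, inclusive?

42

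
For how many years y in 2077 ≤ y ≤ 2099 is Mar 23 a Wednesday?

3

Day of week of March 23 in each year:
2077: Tue, 2078: Wed ✓, 2079: Thu, 2080: Sat, 2081: Sun, 2082: Mon, 2083: Tue, 2084: Thu, 2085: Fri, 2086: Sat, 2087: Sun, 2088: Tue, 2089: Wed ✓, 2090: Thu, 2091: Fri, 2092: Sun, 2093: Mon, 2094: Tue, 2095: Wed ✓, 2096: Fri, 2097: Sat, 2098: Sun, 2099: Mon
Wednesdays: 2078, 2089, 2095.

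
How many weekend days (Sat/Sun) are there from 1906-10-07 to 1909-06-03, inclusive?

277

1906-10-07 is a Sunday.
From 1906-10-07 to 1909-06-03 is 971 days inclusive.
971 = 7 × 138 + 5, so there are 138 full weeks plus 5 extra days.
Each full week contributes 2 weekend days (Sat, Sun): 138 × 2 = 276.
The 5 extra days are Sun, Mon, Tue, Wed, Thu — 1 of them qualifies.
Total: 276 + 1 = 277.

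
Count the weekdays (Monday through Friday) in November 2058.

21

1 November 2058 is a Friday.
The range spans 30 days (inclusive of both endpoints).
30 = 7 × 4 + 2, so there are 4 full weeks plus 2 extra days.
Each full week contributes 5 weekdays (Mon–Fri): 4 × 5 = 20.
The 2 extra days are Friday, Saturday — 1 of them qualifies.
Total: 20 + 1 = 21.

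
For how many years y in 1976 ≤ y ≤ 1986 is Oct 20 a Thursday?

2

Day of week of October 20 in each year:
1976: Wed, 1977: Thu ✓, 1978: Fri, 1979: Sat, 1980: Mon, 1981: Tue, 1982: Wed, 1983: Thu ✓, 1984: Sat, 1985: Sun, 1986: Mon
Thursdays: 1977, 1983.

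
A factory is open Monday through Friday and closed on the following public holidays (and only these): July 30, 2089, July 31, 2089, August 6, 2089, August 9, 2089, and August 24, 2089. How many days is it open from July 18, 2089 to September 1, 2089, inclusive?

July 18, 2089 is a Monday.
That's 46 days from start to end, counting both.
46 = 7 × 6 + 4, so there are 6 full weeks plus 4 extra days.
Each full week contributes 5 weekdays (Mon–Fri): 6 × 5 = 30.
The 4 extra days are Monday, Tuesday, Wednesday, Thursday — 4 of them qualify.
Total: 30 + 4 = 34.
Holidays: July 30, 2089 (Sat); July 31, 2089 (Sun); August 6, 2089 (Sat); August 9, 2089 (Tue); August 24, 2089 (Wed).
2 of the 5 holidays fall on weekdays; the rest are weekends and were already excluded.
Business days: 34 − 2 = 32.

32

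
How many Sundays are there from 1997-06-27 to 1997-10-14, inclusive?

1997-06-27 is a Friday.
From 1997-06-27 to 1997-10-14 is 110 days inclusive.
110 = 7 × 15 + 5, so there are 15 full weeks plus 5 extra days.
Each full week contributes one Sunday: 15 so far.
The 5 extra days are Fri, Sat, Sun, Mon, Tue — 1 of them qualifies.
Total: 15 + 1 = 16.

16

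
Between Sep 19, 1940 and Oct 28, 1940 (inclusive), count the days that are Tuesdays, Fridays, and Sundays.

Sep 19, 1940 is a Thursday.
From Sep 19, 1940 to Oct 28, 1940 is 40 days inclusive.
40 = 7 × 5 + 5, so there are 5 full weeks plus 5 extra days.
Each full week contributes 3 days from the set (Tue, Fri, Sun): 5 × 3 = 15.
The 5 extra days are Thursday, Friday, Saturday, Sunday, Monday — 2 of them qualify.
Total: 15 + 2 = 17.

17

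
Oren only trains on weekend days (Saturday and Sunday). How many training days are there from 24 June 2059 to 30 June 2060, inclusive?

24 June 2059 is a Tuesday.
From 24 June 2059 to 30 June 2060 is 373 days inclusive.
373 = 7 × 53 + 2, so there are 53 full weeks plus 2 extra days.
Each full week contributes 2 weekend days (Sat, Sun): 53 × 2 = 106.
The 2 extra days are Tuesday, Wednesday — none qualify.
Total: 106 + 0 = 106.

106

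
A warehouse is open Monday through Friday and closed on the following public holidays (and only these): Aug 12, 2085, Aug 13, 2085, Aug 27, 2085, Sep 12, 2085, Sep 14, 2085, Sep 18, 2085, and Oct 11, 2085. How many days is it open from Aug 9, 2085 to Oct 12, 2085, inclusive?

Aug 9, 2085 is a Thursday.
That's 65 days from start to end, counting both.
65 = 7 × 9 + 2, so there are 9 full weeks plus 2 extra days.
Each full week contributes 5 weekdays (Mon–Fri): 9 × 5 = 45.
The 2 extra days are Thu, Fri — 2 of them qualify.
Total: 45 + 2 = 47.
Holidays: Aug 12, 2085 (Sun); Aug 13, 2085 (Mon); Aug 27, 2085 (Mon); Sep 12, 2085 (Wed); Sep 14, 2085 (Fri); Sep 18, 2085 (Tue); Oct 11, 2085 (Thu).
6 of the 7 holidays fall on weekdays; the rest are weekends and were already excluded.
Business days: 47 − 6 = 41.

41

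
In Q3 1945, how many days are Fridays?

1 July 1945 is a Sunday.
From 1 July 1945 to 30 September 1945 is 92 days inclusive.
92 = 7 × 13 + 1, so there are 13 full weeks plus 1 extra day.
Each full week contributes one Friday: 13 so far.
The 1 extra day is Sun — none qualify.
Total: 13 + 0 = 13.

13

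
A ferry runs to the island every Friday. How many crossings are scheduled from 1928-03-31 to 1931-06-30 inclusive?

169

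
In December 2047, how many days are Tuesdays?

5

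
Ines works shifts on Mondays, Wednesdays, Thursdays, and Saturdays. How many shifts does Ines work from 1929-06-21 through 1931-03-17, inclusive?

362

1929-06-21 is a Friday.
From 1929-06-21 to 1931-03-17 is 635 days inclusive.
635 = 7 × 90 + 5, so there are 90 full weeks plus 5 extra days.
Each full week contributes 4 days from the set (Mon, Wed, Thu, Sat): 90 × 4 = 360.
The 5 extra days are Fri, Sat, Sun, Mon, Tue — 2 of them qualify.
Total: 360 + 2 = 362.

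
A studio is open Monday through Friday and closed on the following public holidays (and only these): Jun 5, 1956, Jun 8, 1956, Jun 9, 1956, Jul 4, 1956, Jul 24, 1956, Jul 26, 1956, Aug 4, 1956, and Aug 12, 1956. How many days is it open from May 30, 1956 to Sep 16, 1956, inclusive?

73 working days

May 30, 1956 is a Wednesday.
That's 110 days from start to end, counting both.
110 = 7 × 15 + 5, so there are 15 full weeks plus 5 extra days.
Each full week contributes 5 weekdays (Mon–Fri): 15 × 5 = 75.
The 5 extra days are Wed, Thu, Fri, Sat, Sun — 3 of them qualify.
Total: 75 + 3 = 78.
Holidays: Jun 5, 1956 (Tue); Jun 8, 1956 (Fri); Jun 9, 1956 (Sat); Jul 4, 1956 (Wed); Jul 24, 1956 (Tue); Jul 26, 1956 (Thu); Aug 4, 1956 (Sat); Aug 12, 1956 (Sun).
5 of the 8 holidays fall on weekdays; the rest are weekends and were already excluded.
Business days: 78 − 5 = 73.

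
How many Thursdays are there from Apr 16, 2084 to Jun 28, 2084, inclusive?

10

Apr 16, 2084 is a Sunday.
That's 74 days from start to end, counting both.
74 = 7 × 10 + 4, so there are 10 full weeks plus 4 extra days.
Each full week contributes one Thursday: 10 so far.
The 4 extra days are Sunday, Monday, Tuesday, Wednesday — none qualify.
Total: 10 + 0 = 10.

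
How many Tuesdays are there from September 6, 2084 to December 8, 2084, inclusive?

13

September 6, 2084 is a Wednesday.
That's 94 days from start to end, counting both.
94 = 7 × 13 + 3, so there are 13 full weeks plus 3 extra days.
Each full week contributes one Tuesday: 13 so far.
The 3 extra days are Wed, Thu, Fri — none qualify.
Total: 13 + 0 = 13.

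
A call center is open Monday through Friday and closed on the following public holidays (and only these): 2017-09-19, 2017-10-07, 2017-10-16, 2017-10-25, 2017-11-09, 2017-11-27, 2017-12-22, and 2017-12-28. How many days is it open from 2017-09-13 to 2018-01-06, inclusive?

76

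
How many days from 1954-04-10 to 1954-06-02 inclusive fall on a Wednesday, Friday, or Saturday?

23

1954-04-10 is a Saturday.
That's 54 days from start to end, counting both.
54 = 7 × 7 + 5, so there are 7 full weeks plus 5 extra days.
Each full week contributes 3 days from the set (Wed, Fri, Sat): 7 × 3 = 21.
The 5 extra days are Sat, Sun, Mon, Tue, Wed — 2 of them qualify.
Total: 21 + 2 = 23.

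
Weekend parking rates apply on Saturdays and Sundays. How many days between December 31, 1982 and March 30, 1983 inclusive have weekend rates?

December 31, 1982 is a Friday.
The range spans 90 days (inclusive of both endpoints).
90 = 7 × 12 + 6, so there are 12 full weeks plus 6 extra days.
Each full week contributes 2 weekend days (Sat, Sun): 12 × 2 = 24.
The 6 extra days are Friday, Saturday, Sunday, Monday, Tuesday, Wednesday — 2 of them qualify.
Total: 24 + 2 = 26.

26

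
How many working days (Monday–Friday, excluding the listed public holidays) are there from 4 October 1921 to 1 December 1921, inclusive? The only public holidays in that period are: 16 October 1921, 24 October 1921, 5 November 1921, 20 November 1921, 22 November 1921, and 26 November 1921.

4 October 1921 is a Tuesday.
The range spans 59 days (inclusive of both endpoints).
59 = 7 × 8 + 3, so there are 8 full weeks plus 3 extra days.
Each full week contributes 5 weekdays (Mon–Fri): 8 × 5 = 40.
The 3 extra days are Tuesday, Wednesday, Thursday — 3 of them qualify.
Total: 40 + 3 = 43.
Holidays: 16 October 1921 (Sun); 24 October 1921 (Mon); 5 November 1921 (Sat); 20 November 1921 (Sun); 22 November 1921 (Tue); 26 November 1921 (Sat).
2 of the 6 holidays fall on weekdays; the rest are weekends and were already excluded.
Business days: 43 − 2 = 41.

41 working days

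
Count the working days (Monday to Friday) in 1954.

261 weekdays

January 1, 1954 is a Friday.
The range spans 365 days (inclusive of both endpoints).
365 = 7 × 52 + 1, so there are 52 full weeks plus 1 extra day.
Each full week contributes 5 weekdays (Mon–Fri): 52 × 5 = 260.
The 1 extra day is Fri — 1 of them qualifies.
Total: 260 + 1 = 261.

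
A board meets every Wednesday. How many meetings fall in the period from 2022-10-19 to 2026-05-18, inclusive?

2022-10-19 is a Wednesday.
From 2022-10-19 to 2026-05-18 is 1308 days inclusive.
1308 = 7 × 186 + 6, so there are 186 full weeks plus 6 extra days.
Each full week contributes one Wednesday: 186 so far.
The 6 extra days are Wednesday, Thursday, Friday, Saturday, Sunday, Monday — 1 of them qualifies.
Total: 186 + 1 = 187.

187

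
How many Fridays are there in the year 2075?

52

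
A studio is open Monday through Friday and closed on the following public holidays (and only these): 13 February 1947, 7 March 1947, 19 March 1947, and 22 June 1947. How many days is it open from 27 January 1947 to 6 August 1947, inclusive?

135 working days

27 January 1947 is a Monday.
From 27 January 1947 to 6 August 1947 is 192 days inclusive.
192 = 7 × 27 + 3, so there are 27 full weeks plus 3 extra days.
Each full week contributes 5 weekdays (Mon–Fri): 27 × 5 = 135.
The 3 extra days are Monday, Tuesday, Wednesday — 3 of them qualify.
Total: 135 + 3 = 138.
Holidays: 13 February 1947 (Thu); 7 March 1947 (Fri); 19 March 1947 (Wed); 22 June 1947 (Sun).
3 of the 4 holidays fall on weekdays; the rest are weekends and were already excluded.
Business days: 138 − 3 = 135.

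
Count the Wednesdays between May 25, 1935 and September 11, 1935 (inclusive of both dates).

May 25, 1935 is a Saturday.
That's 110 days from start to end, counting both.
110 = 7 × 15 + 5, so there are 15 full weeks plus 5 extra days.
Each full week contributes one Wednesday: 15 so far.
The 5 extra days are Sat, Sun, Mon, Tue, Wed — 1 of them qualifies.
Total: 15 + 1 = 16.

16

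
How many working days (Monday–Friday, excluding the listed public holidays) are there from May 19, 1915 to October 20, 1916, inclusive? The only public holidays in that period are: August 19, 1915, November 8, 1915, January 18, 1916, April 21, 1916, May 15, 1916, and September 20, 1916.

367

May 19, 1915 is a Wednesday.
From May 19, 1915 to October 20, 1916 is 521 days inclusive.
521 = 7 × 74 + 3, so there are 74 full weeks plus 3 extra days.
Each full week contributes 5 weekdays (Mon–Fri): 74 × 5 = 370.
The 3 extra days are Wed, Thu, Fri — 3 of them qualify.
Total: 370 + 3 = 373.
Holidays: August 19, 1915 (Thu); November 8, 1915 (Mon); January 18, 1916 (Tue); April 21, 1916 (Fri); May 15, 1916 (Mon); September 20, 1916 (Wed).
All 6 holidays fall on weekdays, so subtract 6.
Business days: 373 − 6 = 367.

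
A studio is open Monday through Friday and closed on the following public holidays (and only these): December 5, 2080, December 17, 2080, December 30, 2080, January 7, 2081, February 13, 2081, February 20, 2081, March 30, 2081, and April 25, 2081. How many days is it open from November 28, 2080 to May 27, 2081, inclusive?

122

November 28, 2080 is a Thursday.
From November 28, 2080 to May 27, 2081 is 181 days inclusive.
181 = 7 × 25 + 6, so there are 25 full weeks plus 6 extra days.
Each full week contributes 5 weekdays (Mon–Fri): 25 × 5 = 125.
The 6 extra days are Thu, Fri, Sat, Sun, Mon, Tue — 4 of them qualify.
Total: 125 + 4 = 129.
Holidays: December 5, 2080 (Thu); December 17, 2080 (Tue); December 30, 2080 (Mon); January 7, 2081 (Tue); February 13, 2081 (Thu); February 20, 2081 (Thu); March 30, 2081 (Sun); April 25, 2081 (Fri).
7 of the 8 holidays fall on weekdays; the rest are weekends and were already excluded.
Business days: 129 − 7 = 122.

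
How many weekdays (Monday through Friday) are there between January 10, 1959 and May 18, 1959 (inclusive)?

January 10, 1959 is a Saturday.
That's 129 days from start to end, counting both.
129 = 7 × 18 + 3, so there are 18 full weeks plus 3 extra days.
Each full week contributes 5 weekdays (Mon–Fri): 18 × 5 = 90.
The 3 extra days are Sat, Sun, Mon — 1 of them qualifies.
Total: 90 + 1 = 91.

91 weekdays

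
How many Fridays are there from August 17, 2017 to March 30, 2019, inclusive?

85 Fridays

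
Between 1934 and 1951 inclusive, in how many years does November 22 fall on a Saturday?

2

Day of week of November 22 in each year:
1934: Thu, 1935: Fri, 1936: Sun, 1937: Mon, 1938: Tue, 1939: Wed, 1940: Fri, 1941: Sat ✓, 1942: Sun, 1943: Mon, 1944: Wed, 1945: Thu, 1946: Fri, 1947: Sat ✓, 1948: Mon, 1949: Tue, 1950: Wed, 1951: Thu
Saturdays: 1941, 1947.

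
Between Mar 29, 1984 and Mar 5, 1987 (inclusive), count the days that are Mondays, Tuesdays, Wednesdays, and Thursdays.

Mar 29, 1984 is a Thursday.
The range spans 1072 days (inclusive of both endpoints).
1072 = 7 × 153 + 1, so there are 153 full weeks plus 1 extra day.
Each full week contributes 4 days from the set (Mon, Tue, Wed, Thu): 153 × 4 = 612.
The 1 extra day is Thursday — 1 of them qualifies.
Total: 612 + 1 = 613.

613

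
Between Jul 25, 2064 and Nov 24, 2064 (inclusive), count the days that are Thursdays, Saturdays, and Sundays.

53

Jul 25, 2064 is a Friday.
From Jul 25, 2064 to Nov 24, 2064 is 123 days inclusive.
123 = 7 × 17 + 4, so there are 17 full weeks plus 4 extra days.
Each full week contributes 3 days from the set (Thu, Sat, Sun): 17 × 3 = 51.
The 4 extra days are Friday, Saturday, Sunday, Monday — 2 of them qualify.
Total: 51 + 2 = 53.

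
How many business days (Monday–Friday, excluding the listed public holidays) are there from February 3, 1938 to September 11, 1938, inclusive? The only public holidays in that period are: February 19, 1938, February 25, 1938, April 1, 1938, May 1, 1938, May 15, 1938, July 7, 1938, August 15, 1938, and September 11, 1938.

153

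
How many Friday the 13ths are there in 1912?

The 13th falls on a Friday when the month's 13th has weekday Fri.
Jan 13 is Sat; Feb 13 is Tue; Mar 13 is Wed; Apr 13 is Sat; May 13 is Mon; Jun 13 is Thu; Jul 13 is Sat; Aug 13 is Tue; Sep 13 is Fri ✓; Oct 13 is Sun; Nov 13 is Wed; Dec 13 is Fri ✓.
Friday the 13ths: Sep, Dec.

2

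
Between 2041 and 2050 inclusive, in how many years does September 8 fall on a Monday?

1

Day of week of September 8 in each year:
2041: Sun, 2042: Mon ✓, 2043: Tue, 2044: Thu, 2045: Fri, 2046: Sat, 2047: Sun, 2048: Tue, 2049: Wed, 2050: Thu
Mondays: 2042.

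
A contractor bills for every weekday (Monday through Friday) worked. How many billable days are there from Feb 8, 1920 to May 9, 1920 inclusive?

Feb 8, 1920 is a Sunday.
That's 92 days from start to end, counting both.
92 = 7 × 13 + 1, so there are 13 full weeks plus 1 extra day.
Each full week contributes 5 weekdays (Mon–Fri): 13 × 5 = 65.
The 1 extra day is Sun — none qualify.
Total: 65 + 0 = 65.

65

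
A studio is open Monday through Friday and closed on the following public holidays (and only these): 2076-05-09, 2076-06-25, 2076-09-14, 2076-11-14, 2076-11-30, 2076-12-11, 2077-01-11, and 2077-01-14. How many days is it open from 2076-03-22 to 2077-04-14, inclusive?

2076-03-22 is a Sunday.
The range spans 389 days (inclusive of both endpoints).
389 = 7 × 55 + 4, so there are 55 full weeks plus 4 extra days.
Each full week contributes 5 weekdays (Mon–Fri): 55 × 5 = 275.
The 4 extra days are Sun, Mon, Tue, Wed — 3 of them qualify.
Total: 275 + 3 = 278.
Holidays: 2076-05-09 (Sat); 2076-06-25 (Thu); 2076-09-14 (Mon); 2076-11-14 (Sat); 2076-11-30 (Mon); 2076-12-11 (Fri); 2077-01-11 (Mon); 2077-01-14 (Thu).
6 of the 8 holidays fall on weekdays; the rest are weekends and were already excluded.
Business days: 278 − 6 = 272.

272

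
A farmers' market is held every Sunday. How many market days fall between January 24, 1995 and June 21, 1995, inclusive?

21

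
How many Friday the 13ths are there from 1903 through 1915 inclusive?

Friday-the-13ths by year:
1903: Feb, Mar, Nov
1904: May
1905: Jan, Oct
1906: Apr, Jul
1907: Sep, Dec
1908: Mar, Nov
1909: Aug
1910: May
1911: Jan, Oct
1912: Sep, Dec
1913: Jun
1914: Feb, Mar, Nov
1915: Aug

23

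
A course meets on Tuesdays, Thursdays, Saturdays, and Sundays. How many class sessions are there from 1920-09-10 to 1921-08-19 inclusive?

1920-09-10 is a Friday.
That's 344 days from start to end, counting both.
344 = 7 × 49 + 1, so there are 49 full weeks plus 1 extra day.
Each full week contributes 4 days from the set (Tue, Thu, Sat, Sun): 49 × 4 = 196.
The 1 extra day is Fri — none qualify.
Total: 196 + 0 = 196.

196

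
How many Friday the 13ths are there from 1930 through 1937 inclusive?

Friday-the-13ths by year:
1930: Jun
1931: Feb, Mar, Nov
1932: May
1933: Jan, Oct
1934: Apr, Jul
1935: Sep, Dec
1936: Mar, Nov
1937: Aug

14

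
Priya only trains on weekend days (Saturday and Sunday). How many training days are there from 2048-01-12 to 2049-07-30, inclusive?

161

2048-01-12 is a Sunday.
That's 566 days from start to end, counting both.
566 = 7 × 80 + 6, so there are 80 full weeks plus 6 extra days.
Each full week contributes 2 weekend days (Sat, Sun): 80 × 2 = 160.
The 6 extra days are Sunday, Monday, Tuesday, Wednesday, Thursday, Friday — 1 of them qualifies.
Total: 160 + 1 = 161.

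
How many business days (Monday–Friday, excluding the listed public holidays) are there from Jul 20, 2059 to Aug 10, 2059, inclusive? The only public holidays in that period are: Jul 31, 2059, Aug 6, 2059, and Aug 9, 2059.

13 business days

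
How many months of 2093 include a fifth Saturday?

4

A month has five Saturdays exactly when Saturday falls within its first (length − 28) days.
Jan: 31 days, starts Thu → 5 of Thu, Fri, Sat ✓
Feb: 28 days, starts Sun → 5 of (none)
Mar: 31 days, starts Sun → 5 of Sun, Mon, Tue
Apr: 30 days, starts Wed → 5 of Wed, Thu
May: 31 days, starts Fri → 5 of Fri, Sat, Sun ✓
Jun: 30 days, starts Mon → 5 of Mon, Tue
Jul: 31 days, starts Wed → 5 of Wed, Thu, Fri
Aug: 31 days, starts Sat → 5 of Sat, Sun, Mon ✓
Sep: 30 days, starts Tue → 5 of Tue, Wed
Oct: 31 days, starts Thu → 5 of Thu, Fri, Sat ✓
Nov: 30 days, starts Sun → 5 of Sun, Mon
Dec: 31 days, starts Tue → 5 of Tue, Wed, Thu
Months with five Saturdays: Jan, May, Aug, Oct.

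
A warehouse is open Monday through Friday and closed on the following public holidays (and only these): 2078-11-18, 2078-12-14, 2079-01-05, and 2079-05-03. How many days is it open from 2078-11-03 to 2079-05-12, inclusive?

133 working days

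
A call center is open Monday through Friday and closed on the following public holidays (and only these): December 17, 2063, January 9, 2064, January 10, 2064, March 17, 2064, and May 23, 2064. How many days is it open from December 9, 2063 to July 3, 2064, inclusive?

144 business days

December 9, 2063 is a Sunday.
That's 208 days from start to end, counting both.
208 = 7 × 29 + 5, so there are 29 full weeks plus 5 extra days.
Each full week contributes 5 weekdays (Mon–Fri): 29 × 5 = 145.
The 5 extra days are Sun, Mon, Tue, Wed, Thu — 4 of them qualify.
Total: 145 + 4 = 149.
Holidays: December 17, 2063 (Mon); January 9, 2064 (Wed); January 10, 2064 (Thu); March 17, 2064 (Mon); May 23, 2064 (Fri).
All 5 holidays fall on weekdays, so subtract 5.
Business days: 149 − 5 = 144.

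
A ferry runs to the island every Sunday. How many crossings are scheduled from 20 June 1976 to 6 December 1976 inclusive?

25

20 June 1976 is a Sunday.
That's 170 days from start to end, counting both.
170 = 7 × 24 + 2, so there are 24 full weeks plus 2 extra days.
Each full week contributes one Sunday: 24 so far.
The 2 extra days are Sunday, Monday — 1 of them qualifies.
Total: 24 + 1 = 25.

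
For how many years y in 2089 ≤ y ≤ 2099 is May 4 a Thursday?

1

Day of week of May 4 in each year:
2089: Wed, 2090: Thu ✓, 2091: Fri, 2092: Sun, 2093: Mon, 2094: Tue, 2095: Wed, 2096: Fri, 2097: Sat, 2098: Sun, 2099: Mon
Thursdays: 2090.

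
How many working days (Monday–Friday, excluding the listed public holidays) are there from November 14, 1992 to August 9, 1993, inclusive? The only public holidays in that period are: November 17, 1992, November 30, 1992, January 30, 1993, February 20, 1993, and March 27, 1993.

189 working days

November 14, 1992 is a Saturday.
That's 269 days from start to end, counting both.
269 = 7 × 38 + 3, so there are 38 full weeks plus 3 extra days.
Each full week contributes 5 weekdays (Mon–Fri): 38 × 5 = 190.
The 3 extra days are Sat, Sun, Mon — 1 of them qualifies.
Total: 190 + 1 = 191.
Holidays: November 17, 1992 (Tue); November 30, 1992 (Mon); January 30, 1993 (Sat); February 20, 1993 (Sat); March 27, 1993 (Sat).
2 of the 5 holidays fall on weekdays; the rest are weekends and were already excluded.
Business days: 191 − 2 = 189.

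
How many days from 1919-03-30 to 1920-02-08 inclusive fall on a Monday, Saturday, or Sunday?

1919-03-30 is a Sunday.
That's 316 days from start to end, counting both.
316 = 7 × 45 + 1, so there are 45 full weeks plus 1 extra day.
Each full week contributes 3 days from the set (Mon, Sat, Sun): 45 × 3 = 135.
The 1 extra day is Sun — 1 of them qualifies.
Total: 135 + 1 = 136.

136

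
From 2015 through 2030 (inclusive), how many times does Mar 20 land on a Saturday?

2

Day of week of March 20 in each year:
2015: Fri, 2016: Sun, 2017: Mon, 2018: Tue, 2019: Wed, 2020: Fri, 2021: Sat ✓, 2022: Sun, 2023: Mon, 2024: Wed, 2025: Thu, 2026: Fri, 2027: Sat ✓, 2028: Mon, 2029: Tue, 2030: Wed
Saturdays: 2021, 2027.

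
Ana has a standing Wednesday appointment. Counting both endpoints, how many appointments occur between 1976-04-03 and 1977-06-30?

65

1976-04-03 is a Saturday.
The range spans 454 days (inclusive of both endpoints).
454 = 7 × 64 + 6, so there are 64 full weeks plus 6 extra days.
Each full week contributes one Wednesday: 64 so far.
The 6 extra days are Saturday, Sunday, Monday, Tuesday, Wednesday, Thursday — 1 of them qualifies.
Total: 64 + 1 = 65.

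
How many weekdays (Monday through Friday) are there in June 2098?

21 weekdays

Jun 1, 2098 is a Sunday.
That's 30 days from start to end, counting both.
30 = 7 × 4 + 2, so there are 4 full weeks plus 2 extra days.
Each full week contributes 5 weekdays (Mon–Fri): 4 × 5 = 20.
The 2 extra days are Sunday, Monday — 1 of them qualifies.
Total: 20 + 1 = 21.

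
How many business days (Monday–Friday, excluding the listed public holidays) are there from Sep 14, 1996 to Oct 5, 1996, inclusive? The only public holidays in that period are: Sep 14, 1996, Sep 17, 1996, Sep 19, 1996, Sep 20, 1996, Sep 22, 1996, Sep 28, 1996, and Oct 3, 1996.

11

Sep 14, 1996 is a Saturday.
From Sep 14, 1996 to Oct 5, 1996 is 22 days inclusive.
22 = 7 × 3 + 1, so there are 3 full weeks plus 1 extra day.
Each full week contributes 5 weekdays (Mon–Fri): 3 × 5 = 15.
The 1 extra day is Saturday — none qualify.
Total: 15 + 0 = 15.
Holidays: Sep 14, 1996 (Sat); Sep 17, 1996 (Tue); Sep 19, 1996 (Thu); Sep 20, 1996 (Fri); Sep 22, 1996 (Sun); Sep 28, 1996 (Sat); Oct 3, 1996 (Thu).
4 of the 7 holidays fall on weekdays; the rest are weekends and were already excluded.
Business days: 15 − 4 = 11.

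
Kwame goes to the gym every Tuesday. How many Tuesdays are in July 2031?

5

Jul 1, 2031 is a Tuesday.
That's 31 days from start to end, counting both.
31 = 7 × 4 + 3, so there are 4 full weeks plus 3 extra days.
Each full week contributes one Tuesday: 4 so far.
The 3 extra days are Tuesday, Wednesday, Thursday — 1 of them qualifies.
Total: 4 + 1 = 5.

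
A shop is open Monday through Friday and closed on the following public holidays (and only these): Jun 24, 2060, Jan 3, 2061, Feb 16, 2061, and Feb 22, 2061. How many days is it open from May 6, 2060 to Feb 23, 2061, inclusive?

May 6, 2060 is a Thursday.
The range spans 294 days (inclusive of both endpoints).
294 = 7 × 42, so the span is exactly 42 full weeks.
Each full week contributes 5 weekdays (Mon–Fri): 42 × 5 = 210.
Total: 210.
Holidays: Jun 24, 2060 (Thu); Jan 3, 2061 (Mon); Feb 16, 2061 (Wed); Feb 22, 2061 (Tue).
All 4 holidays fall on weekdays, so subtract 4.
Business days: 210 − 4 = 206.

206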